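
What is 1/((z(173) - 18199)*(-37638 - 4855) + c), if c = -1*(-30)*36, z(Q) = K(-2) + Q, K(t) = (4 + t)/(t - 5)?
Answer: 7/5361944272 ≈ 1.3055e-9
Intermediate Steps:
K(t) = (4 + t)/(-5 + t)
z(Q) = -2/7 + Q (z(Q) = (4 - 2)/(-5 - 2) + Q = 2/(-7) + Q = -⅐*2 + Q = -2/7 + Q)
c = 1080 (c = 30*36 = 1080)
1/((z(173) - 18199)*(-37638 - 4855) + c) = 1/(((-2/7 + 173) - 18199)*(-37638 - 4855) + 1080) = 1/((1209/7 - 18199)*(-42493) + 1080) = 1/(-126184/7*(-42493) + 1080) = 1/(5361936712/7 + 1080) = 1/(5361944272/7) = 7/5361944272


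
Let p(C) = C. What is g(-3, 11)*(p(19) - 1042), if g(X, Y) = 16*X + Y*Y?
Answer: -74679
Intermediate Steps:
g(X, Y) = Y² + 16*X (g(X, Y) = 16*X + Y² = Y² + 16*X)
g(-3, 11)*(p(19) - 1042) = (11² + 16*(-3))*(19 - 1042) = (121 - 48)*(-1023) = 73*(-1023) = -74679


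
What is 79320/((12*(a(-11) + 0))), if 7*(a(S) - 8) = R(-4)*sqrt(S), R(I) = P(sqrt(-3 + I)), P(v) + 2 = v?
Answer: 46270/(56 - sqrt(77) - 2*I*sqrt(11)) ≈ 960.82 + 134.96*I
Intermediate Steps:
P(v) = -2 + v
R(I) = -2 + sqrt(-3 + I)
a(S) = 8 + sqrt(S)*(-2 + I*sqrt(7))/7 (a(S) = 8 + ((-2 + sqrt(-3 - 4))*sqrt(S))/7 = 8 + ((-2 + sqrt(-7))*sqrt(S))/7 = 8 + ((-2 + I*sqrt(7))*sqrt(S))/7 = 8 + (sqrt(S)*(-2 + I*sqrt(7)))/7 = 8 + sqrt(S)*(-2 + I*sqrt(7))/7)
79320/((12*(a(-11) + 0))) = 79320/((12*((8 + sqrt(-11)*(-2 + I*sqrt(7))/7) + 0))) = 79320/((12*((8 + (I*sqrt(11))*(-2 + I*sqrt(7))/7) + 0))) = 79320/((12*((8 + I*sqrt(11)*(-2 + I*sqrt(7))/7) + 0))) = 79320/((12*(8 + I*sqrt(11)*(-2 + I*sqrt(7))/7))) = 79320/(96 + 12*I*sqrt(11)*(-2 + I*sqrt(7))/7)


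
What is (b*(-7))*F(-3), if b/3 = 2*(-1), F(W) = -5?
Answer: -210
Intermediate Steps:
b = -6 (b = 3*(2*(-1)) = 3*(-2) = -6)
(b*(-7))*F(-3) = -6*(-7)*(-5) = 42*(-5) = -210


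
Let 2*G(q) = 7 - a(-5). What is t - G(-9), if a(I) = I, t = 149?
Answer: 143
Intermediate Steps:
G(q) = 6 (G(q) = (7 - 1*(-5))/2 = (7 + 5)/2 = (½)*12 = 6)
t - G(-9) = 149 - 1*6 = 149 - 6 = 143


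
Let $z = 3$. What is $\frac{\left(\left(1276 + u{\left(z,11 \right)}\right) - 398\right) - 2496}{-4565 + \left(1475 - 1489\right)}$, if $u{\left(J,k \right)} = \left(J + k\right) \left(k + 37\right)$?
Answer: $\frac{946}{4579} \approx 0.2066$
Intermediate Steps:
$u{\left(J,k \right)} = \left(37 + k\right) \left(J + k\right)$ ($u{\left(J,k \right)} = \left(J + k\right) \left(37 + k\right) = \left(37 + k\right) \left(J + k\right)$)
$\frac{\left(\left(1276 + u{\left(z,11 \right)}\right) - 398\right) - 2496}{-4565 + \left(1475 - 1489\right)} = \frac{\left(\left(1276 + \left(11^{2} + 37 \cdot 3 + 37 \cdot 11 + 3 \cdot 11\right)\right) - 398\right) - 2496}{-4565 + \left(1475 - 1489\right)} = \frac{\left(\left(1276 + \left(121 + 111 + 407 + 33\right)\right) - 398\right) - 2496}{-4565 + \left(1475 - 1489\right)} = \frac{\left(\left(1276 + 672\right) - 398\right) - 2496}{-4565 - 14} = \frac{\left(1948 - 398\right) - 2496}{-4579} = \left(1550 - 2496\right) \left(- \frac{1}{4579}\right) = \left(-946\right) \left(- \frac{1}{4579}\right) = \frac{946}{4579}$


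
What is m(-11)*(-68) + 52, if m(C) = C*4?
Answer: 3044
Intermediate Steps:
m(C) = 4*C
m(-11)*(-68) + 52 = (4*(-11))*(-68) + 52 = -44*(-68) + 52 = 2992 + 52 = 3044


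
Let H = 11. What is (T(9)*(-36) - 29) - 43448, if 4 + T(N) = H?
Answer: -43729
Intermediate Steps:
T(N) = 7 (T(N) = -4 + 11 = 7)
(T(9)*(-36) - 29) - 43448 = (7*(-36) - 29) - 43448 = (-252 - 29) - 43448 = -281 - 43448 = -43729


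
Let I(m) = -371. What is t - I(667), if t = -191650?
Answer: -191279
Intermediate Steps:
t - I(667) = -191650 - 1*(-371) = -191650 + 371 = -191279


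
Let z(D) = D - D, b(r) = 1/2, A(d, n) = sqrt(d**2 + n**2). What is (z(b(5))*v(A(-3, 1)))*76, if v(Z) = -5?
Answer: 0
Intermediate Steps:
b(r) = 1/2
z(D) = 0
(z(b(5))*v(A(-3, 1)))*76 = (0*(-5))*76 = 0*76 = 0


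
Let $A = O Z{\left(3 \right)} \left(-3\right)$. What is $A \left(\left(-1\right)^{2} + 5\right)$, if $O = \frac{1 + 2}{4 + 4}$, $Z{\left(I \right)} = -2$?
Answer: $\frac{27}{2} \approx 13.5$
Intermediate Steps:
$O = \frac{3}{8} \approx 0.375$
$A = \frac{9}{4}$ ($A = \frac{3}{8} \left(-2\right) \left(-3\right) = \left(- \frac{3}{4}\right) \left(-3\right) = \frac{9}{4} \approx 2.25$)
$A \left(\left(-1\right)^{2} + 5\right) = \frac{9 \left(\left(-1\right)^{2} + 5\right)}{4} = \frac{9 \left(1 + 5\right)}{4} = \frac{9}{4} \cdot 6 = \frac{27}{2}$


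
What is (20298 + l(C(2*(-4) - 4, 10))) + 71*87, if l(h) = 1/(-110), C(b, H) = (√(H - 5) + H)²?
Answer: 2912249/110 ≈ 26475.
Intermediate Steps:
C(b, H) = (H + √(-5 + H))² (C(b, H) = (√(-5 + H) + H)² = (H + √(-5 + H))²)
l(h) = -1/110
(20298 + l(C(2*(-4) - 4, 10))) + 71*87 = (20298 - 1/110) + 71*87 = 2232779/110 + 6177 = 2912249/110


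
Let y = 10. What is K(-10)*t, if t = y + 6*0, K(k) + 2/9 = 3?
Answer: 250/9 ≈ 27.778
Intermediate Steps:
K(k) = 25/9 (K(k) = -2/9 + 3 = 25/9)
t = 10 (t = 10 + 6*0 = 10 + 0 = 10)
K(-10)*t = (25/9)*10 = 250/9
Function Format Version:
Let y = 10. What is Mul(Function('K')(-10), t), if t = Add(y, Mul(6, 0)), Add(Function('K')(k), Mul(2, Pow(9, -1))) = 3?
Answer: Rational(250, 9) ≈ 27.778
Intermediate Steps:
Function('K')(k) = Rational(25, 9) (Function('K')(k) = Add(Rational(-2, 9), 3) = Rational(25, 9))
t = 10 (t = Add(10, Mul(6, 0)) = Add(10, 0) = 10)
Mul(Function('K')(-10), t) = Mul(Rational(25, 9), 10) = Rational(250, 9)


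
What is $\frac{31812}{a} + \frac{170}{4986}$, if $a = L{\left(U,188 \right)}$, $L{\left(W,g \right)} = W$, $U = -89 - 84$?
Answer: $- \frac{79292611}{431289} \approx -183.85$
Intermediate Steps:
$U = -173$ ($U = -89 - 84 = -173$)
$a = -173$
$\frac{31812}{a} + \frac{170}{4986} = \frac{31812}{-173} + \frac{170}{4986} = 31812 \left(- \frac{1}{173}\right) + 170 \cdot \frac{1}{4986} = - \frac{31812}{173} + \frac{85}{2493} = - \frac{79292611}{431289}$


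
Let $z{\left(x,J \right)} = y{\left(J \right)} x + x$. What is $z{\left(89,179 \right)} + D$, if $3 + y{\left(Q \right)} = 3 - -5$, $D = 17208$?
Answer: $17742$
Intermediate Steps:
$y{\left(Q \right)} = 5$ ($y{\left(Q \right)} = -3 + \left(3 - -5\right) = -3 + \left(3 + 5\right) = -3 + 8 = 5$)
$z{\left(x,J \right)} = 6 x$ ($z{\left(x,J \right)} = 5 x + x = 6 x$)
$z{\left(89,179 \right)} + D = 6 \cdot 89 + 17208 = 534 + 17208 = 17742$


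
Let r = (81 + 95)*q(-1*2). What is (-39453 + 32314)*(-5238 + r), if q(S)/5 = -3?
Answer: 56241042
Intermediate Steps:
q(S) = -15 (q(S) = 5*(-3) = -15)
r = -2640 (r = (81 + 95)*(-15) = 176*(-15) = -2640)
(-39453 + 32314)*(-5238 + r) = (-39453 + 32314)*(-5238 - 2640) = -7139*(-7878) = 56241042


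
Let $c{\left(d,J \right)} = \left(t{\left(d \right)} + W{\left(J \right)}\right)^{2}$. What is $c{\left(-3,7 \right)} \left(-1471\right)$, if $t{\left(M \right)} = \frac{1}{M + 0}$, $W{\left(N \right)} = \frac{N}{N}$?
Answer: $- \frac{5884}{9} \approx -653.78$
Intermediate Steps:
$W{\left(N \right)} = 1$
$t{\left(M \right)} = \frac{1}{M}$
$c{\left(d,J \right)} = \left(1 + \frac{1}{d}\right)^{2}$ ($c{\left(d,J \right)} = \left(\frac{1}{d} + 1\right)^{2} = \left(1 + \frac{1}{d}\right)^{2}$)
$c{\left(-3,7 \right)} \left(-1471\right) = \frac{\left(1 - 3\right)^{2}}{9} \left(-1471\right) = \frac{\left(-2\right)^{2}}{9} \left(-1471\right) = \frac{1}{9} \cdot 4 \left(-1471\right) = \frac{4}{9} \left(-1471\right) = - \frac{5884}{9}$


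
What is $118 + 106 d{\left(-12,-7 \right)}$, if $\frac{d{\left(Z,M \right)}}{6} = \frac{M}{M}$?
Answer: $754$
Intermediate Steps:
$d{\left(Z,M \right)} = 6$ ($d{\left(Z,M \right)} = 6 \frac{M}{M} = 6 \cdot 1 = 6$)
$118 + 106 d{\left(-12,-7 \right)} = 118 + 106 \cdot 6 = 118 + 636 = 754$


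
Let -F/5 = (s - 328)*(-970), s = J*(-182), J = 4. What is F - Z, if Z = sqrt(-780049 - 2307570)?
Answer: -5121600 - I*sqrt(3087619) ≈ -5.1216e+6 - 1757.2*I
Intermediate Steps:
s = -728 (s = 4*(-182) = -728)
F = -5121600 (F = -5*(-728 - 328)*(-970) = -(-5280)*(-970) = -5*1024320 = -5121600)
Z = I*sqrt(3087619) (Z = sqrt(-3087619) = I*sqrt(3087619) ≈ 1757.2*I)
F - Z = -5121600 - I*sqrt(3087619)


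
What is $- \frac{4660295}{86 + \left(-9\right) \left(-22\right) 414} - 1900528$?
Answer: $- \frac{155958186919}{82058} \approx -1.9006 \cdot 10^{6}$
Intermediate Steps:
$- \frac{4660295}{86 + \left(-9\right) \left(-22\right) 414} - 1900528 = - \frac{4660295}{86 + 198 \cdot 414} - 1900528 = - \frac{4660295}{86 + 81972} - 1900528 = - \frac{4660295}{82058} - 1900528 = - \frac{155958186919}{82058}$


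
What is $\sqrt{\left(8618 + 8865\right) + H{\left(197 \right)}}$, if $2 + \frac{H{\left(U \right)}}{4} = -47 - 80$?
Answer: $19 \sqrt{47} \approx 130.26$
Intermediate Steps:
$H{\left(U \right)} = -516$ ($H{\left(U \right)} = -8 + 4 \left(-47 - 80\right) = -8 + 4 \left(-127\right) = -8 - 508 = -516$)
$\sqrt{\left(8618 + 8865\right) + H{\left(197 \right)}} = \sqrt{\left(8618 + 8865\right) - 516} = \sqrt{17483 - 516} = \sqrt{16967} = 19 \sqrt{47}$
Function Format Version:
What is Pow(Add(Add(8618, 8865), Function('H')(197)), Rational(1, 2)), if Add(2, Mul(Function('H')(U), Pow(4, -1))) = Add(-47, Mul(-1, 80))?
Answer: Mul(19, Pow(47, Rational(1, 2))) ≈ 130.26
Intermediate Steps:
Function('H')(U) = -516 (Function('H')(U) = Add(-8, Mul(4, Add(-47, Mul(-1, 80)))) = Add(-8, Mul(4, Add(-47, -80))) = Add(-8, Mul(4, -127)) = Add(-8, -508) = -516)
Pow(Add(Add(8618, 8865), Function('H')(197)), Rational(1, 2)) = Pow(Add(Add(8618, 8865), -516), Rational(1, 2)) = Pow(Add(17483, -516), Rational(1, 2)) = Pow(16967, Rational(1, 2)) = Mul(19, Pow(47, Rational(1, 2)))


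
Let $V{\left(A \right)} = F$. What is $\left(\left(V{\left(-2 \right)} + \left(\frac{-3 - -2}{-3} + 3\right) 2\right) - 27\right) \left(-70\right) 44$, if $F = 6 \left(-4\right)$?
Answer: $\frac{409640}{3} \approx 1.3655 \cdot 10^{5}$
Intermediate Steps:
$F = -24$
$V{\left(A \right)} = -24$
$\left(\left(V{\left(-2 \right)} + \left(\frac{-3 - -2}{-3} + 3\right) 2\right) - 27\right) \left(-70\right) 44 = \left(\left(-24 + \left(\frac{-3 - -2}{-3} + 3\right) 2\right) - 27\right) \left(-70\right) 44 = \left(\left(-24 + \left(\left(-3 + 2\right) \left(- \frac{1}{3}\right) + 3\right) 2\right) - 27\right) \left(-70\right) 44 = \left(\left(-24 + \left(\left(-1\right) \left(- \frac{1}{3}\right) + 3\right) 2\right) - 27\right) \left(-70\right) 44 = \left(\left(-24 + \left(\frac{1}{3} + 3\right) 2\right) - 27\right) \left(-70\right) 44 = \left(\left(-24 + \frac{10}{3} \cdot 2\right) - 27\right) \left(-70\right) 44 = \left(\left(-24 + \frac{20}{3}\right) - 27\right) \left(-70\right) 44 = \left(- \frac{52}{3} - 27\right) \left(-70\right) 44 = \left(- \frac{133}{3}\right) \left(-70\right) 44 = \frac{9310}{3} \cdot 44 = \frac{409640}{3}$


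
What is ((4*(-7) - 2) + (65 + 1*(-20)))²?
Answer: 225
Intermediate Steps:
((4*(-7) - 2) + (65 + 1*(-20)))² = ((-28 - 2) + (65 - 20))² = (-30 + 45)² = 15² = 225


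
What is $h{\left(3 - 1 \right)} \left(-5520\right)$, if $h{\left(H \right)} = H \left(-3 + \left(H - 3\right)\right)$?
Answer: $44160$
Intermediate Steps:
$h{\left(H \right)} = H \left(-6 + H\right)$ ($h{\left(H \right)} = H \left(-3 + \left(-3 + H\right)\right) = H \left(-6 + H\right)$)
$h{\left(3 - 1 \right)} \left(-5520\right) = \left(3 - 1\right) \left(-6 + \left(3 - 1\right)\right) \left(-5520\right) = 2 \left(-6 + 2\right) \left(-5520\right) = 2 \left(-4\right) \left(-5520\right) = \left(-8\right) \left(-5520\right) = 44160$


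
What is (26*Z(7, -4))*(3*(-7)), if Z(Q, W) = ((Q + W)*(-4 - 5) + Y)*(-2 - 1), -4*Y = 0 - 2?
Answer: -43407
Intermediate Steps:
Y = ½ (Y = -(0 - 2)/4 = -¼*(-2) = ½ ≈ 0.50000)
Z(Q, W) = -3/2 + 27*Q + 27*W (Z(Q, W) = ((Q + W)*(-4 - 5) + ½)*(-2 - 1) = ((Q + W)*(-9) + ½)*(-3) = ((-9*Q - 9*W) + ½)*(-3) = (½ - 9*Q - 9*W)*(-3) = -3/2 + 27*Q + 27*W)
(26*Z(7, -4))*(3*(-7)) = (26*(-3/2 + 27*7 + 27*(-4)))*(3*(-7)) = (26*(-3/2 + 189 - 108))*(-21) = (26*(159/2))*(-21) = 2067*(-21) = -43407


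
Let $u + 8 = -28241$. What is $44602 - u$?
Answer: $72851$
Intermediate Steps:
$u = -28249$ ($u = -8 - 28241 = -28249$)
$44602 - u = 44602 - -28249 = 44602 + 28249 = 72851$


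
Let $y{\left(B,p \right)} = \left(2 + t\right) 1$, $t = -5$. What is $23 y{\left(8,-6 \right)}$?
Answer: $-69$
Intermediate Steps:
$y{\left(B,p \right)} = -3$ ($y{\left(B,p \right)} = \left(2 - 5\right) 1 = \left(-3\right) 1 = -3$)
$23 y{\left(8,-6 \right)} = 23 \left(-3\right) = -69$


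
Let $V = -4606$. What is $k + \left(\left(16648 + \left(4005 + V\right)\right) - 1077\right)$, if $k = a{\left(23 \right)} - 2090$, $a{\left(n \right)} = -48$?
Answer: $12832$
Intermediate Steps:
$k = -2138$ ($k = -48 - 2090 = -2138$)
$k + \left(\left(16648 + \left(4005 + V\right)\right) - 1077\right) = -2138 + \left(\left(16648 + \left(4005 - 4606\right)\right) - 1077\right) = -2138 + \left(\left(16648 - 601\right) - 1077\right) = -2138 + \left(16047 - 1077\right) = -2138 + 14970 = 12832$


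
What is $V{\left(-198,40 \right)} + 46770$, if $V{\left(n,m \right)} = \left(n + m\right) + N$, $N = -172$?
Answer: $46440$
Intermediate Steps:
$V{\left(n,m \right)} = -172 + m + n$ ($V{\left(n,m \right)} = \left(n + m\right) - 172 = \left(m + n\right) - 172 = -172 + m + n$)
$V{\left(-198,40 \right)} + 46770 = \left(-172 + 40 - 198\right) + 46770 = -330 + 46770 = 46440$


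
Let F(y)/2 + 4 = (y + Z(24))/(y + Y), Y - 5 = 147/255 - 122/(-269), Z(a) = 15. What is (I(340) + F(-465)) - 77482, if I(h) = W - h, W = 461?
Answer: -811916709281/10494349 ≈ -77367.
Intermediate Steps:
Y = 137876/22865 (Y = 5 + (147/255 - 122/(-269)) = 5 + (147*(1/255) - 122*(-1/269)) = 5 + (49/85 + 122/269) = 5 + 23551/22865 = 137876/22865 ≈ 6.0300)
F(y) = -8 + 2*(15 + y)/(137876/22865 + y) (F(y) = -8 + 2*((y + 15)/(y + 137876/22865)) = -8 + 2*((15 + y)/(137876/22865 + y)) = -8 + 2*(15 + y)/(137876/22865 + y))
I(h) = 461 - h
(I(340) + F(-465)) - 77482 = ((461 - 1*340) + 2*(-208529 - 68595*(-465))/(137876 + 22865*(-465))) - 77482 = ((461 - 340) + 2*(-208529 + 31896675)/(137876 - 10632225)) - 77482 = (121 + 2*31688146/(-10494349)) - 77482 = (121 + 2*(-1/10494349)*31688146) - 77482 = (121 - 63376292/10494349) - 77482 = 1206439937/10494349 - 77482 = -811916709281/10494349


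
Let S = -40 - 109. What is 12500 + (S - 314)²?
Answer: 226869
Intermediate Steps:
S = -149
12500 + (S - 314)² = 12500 + (-149 - 314)² = 12500 + (-463)² = 12500 + 214369 = 226869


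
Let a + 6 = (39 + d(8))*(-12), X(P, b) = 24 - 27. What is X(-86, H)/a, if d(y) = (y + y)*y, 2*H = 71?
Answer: 1/670 ≈ 0.0014925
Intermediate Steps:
H = 71/2 (H = (½)*71 = 71/2 ≈ 35.500)
X(P, b) = -3
d(y) = 2*y² (d(y) = (2*y)*y = 2*y²)
a = -2010 (a = -6 + (39 + 2*8²)*(-12) = -6 + (39 + 2*64)*(-12) = -6 + (39 + 128)*(-12) = -6 + 167*(-12) = -6 - 2004 = -2010)
X(-86, H)/a = -3/(-2010) = -3*(-1/2010) = 1/670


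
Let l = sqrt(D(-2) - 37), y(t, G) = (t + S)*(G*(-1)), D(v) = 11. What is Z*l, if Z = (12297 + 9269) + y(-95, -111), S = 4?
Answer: 11465*I*sqrt(26) ≈ 58460.0*I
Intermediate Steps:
y(t, G) = -G*(4 + t) (y(t, G) = (t + 4)*(G*(-1)) = (4 + t)*(-G) = -G*(4 + t))
l = I*sqrt(26) (l = sqrt(11 - 37) = sqrt(-26) = I*sqrt(26) ≈ 5.099*I)
Z = 11465 (Z = (12297 + 9269) - 1*(-111)*(4 - 95) = 21566 - 1*(-111)*(-91) = 21566 - 10101 = 11465)
Z*l = 11465*(I*sqrt(26)) = 11465*I*sqrt(26)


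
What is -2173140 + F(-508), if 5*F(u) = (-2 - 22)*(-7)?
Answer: -10865532/5 ≈ -2.1731e+6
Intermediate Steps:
F(u) = 168/5 (F(u) = ((-2 - 22)*(-7))/5 = (-24*(-7))/5 = (⅕)*168 = 168/5)
-2173140 + F(-508) = -2173140 + 168/5 = -10865532/5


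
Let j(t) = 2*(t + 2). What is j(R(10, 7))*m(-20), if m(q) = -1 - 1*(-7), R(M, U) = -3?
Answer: -12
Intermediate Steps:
j(t) = 4 + 2*t (j(t) = 2*(2 + t) = 4 + 2*t)
m(q) = 6 (m(q) = -1 + 7 = 6)
j(R(10, 7))*m(-20) = (4 + 2*(-3))*6 = (4 - 6)*6 = -2*6 = -12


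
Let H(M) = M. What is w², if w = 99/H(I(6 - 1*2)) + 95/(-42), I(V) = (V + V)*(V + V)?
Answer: 923521/1806336 ≈ 0.51127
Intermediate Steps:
I(V) = 4*V² (I(V) = (2*V)*(2*V) = 4*V²)
w = -961/1344 (w = 99/((4*(6 - 1*2)²)) + 95/(-42) = 99/((4*(6 - 2)²)) + 95*(-1/42) = 99/((4*4²)) - 95/42 = 99/((4*16)) - 95/42 = 99/64 - 95/42 = -961/1344 ≈ -0.71503)
w² = (-961/1344)² = 923521/1806336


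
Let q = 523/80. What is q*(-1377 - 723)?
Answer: -54915/4 ≈ -13729.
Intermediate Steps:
q = 523/80 (q = 523*(1/80) = 523/80 ≈ 6.5375)
q*(-1377 - 723) = 523*(-1377 - 723)/80 = (523/80)*(-2100) = -54915/4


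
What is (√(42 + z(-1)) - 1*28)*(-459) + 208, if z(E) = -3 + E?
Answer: 13060 - 459*√38 ≈ 10231.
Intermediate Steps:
(√(42 + z(-1)) - 1*28)*(-459) + 208 = (√(42 + (-3 - 1)) - 1*28)*(-459) + 208 = (√(42 - 4) - 28)*(-459) + 208 = (√38 - 28)*(-459) + 208 = (-28 + √38)*(-459) + 208 = (12852 - 459*√38) + 208 = 13060 - 459*√38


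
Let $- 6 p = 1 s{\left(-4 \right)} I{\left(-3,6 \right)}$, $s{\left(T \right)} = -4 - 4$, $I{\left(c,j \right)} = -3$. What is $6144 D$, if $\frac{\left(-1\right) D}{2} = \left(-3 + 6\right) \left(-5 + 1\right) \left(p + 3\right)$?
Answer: $-147456$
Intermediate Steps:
$s{\left(T \right)} = -8$ ($s{\left(T \right)} = -4 - 4 = -8$)
$p = -4$ ($p = - \frac{1 \left(-8\right) \left(-3\right)}{6} = - \frac{\left(-8\right) \left(-3\right)}{6} = \left(- \frac{1}{6}\right) 24 = -4$)
$D = -24$ ($D = - 2 \left(-3 + 6\right) \left(-5 + 1\right) \left(-4 + 3\right) = - 2 \cdot 3 \left(-4\right) \left(-1\right) = - 2 \left(\left(-12\right) \left(-1\right)\right) = \left(-2\right) 12 = -24$)
$6144 D = 6144 \left(-24\right) = -147456$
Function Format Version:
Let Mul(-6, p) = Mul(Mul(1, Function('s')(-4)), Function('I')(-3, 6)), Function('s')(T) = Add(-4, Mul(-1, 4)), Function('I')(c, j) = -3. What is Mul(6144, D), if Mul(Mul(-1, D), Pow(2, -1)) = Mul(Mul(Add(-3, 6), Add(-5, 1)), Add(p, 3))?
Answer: -147456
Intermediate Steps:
Function('s')(T) = -8 (Function('s')(T) = Add(-4, -4) = -8)
p = -4 (p = Mul(Rational(-1, 6), Mul(Mul(1, -8), -3)) = Mul(Rational(-1, 6), Mul(-8, -3)) = Mul(Rational(-1, 6), 24) = -4)
D = -24 (D = Mul(-2, Mul(Mul(Add(-3, 6), Add(-5, 1)), Add(-4, 3))) = Mul(-2, Mul(Mul(3, -4), -1)) = Mul(-2, Mul(-12, -1)) = Mul(-2, 12) = -24)
Mul(6144, D) = Mul(6144, -24) = -147456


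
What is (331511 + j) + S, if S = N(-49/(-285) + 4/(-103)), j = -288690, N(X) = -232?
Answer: 42589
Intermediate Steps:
S = -232
(331511 + j) + S = (331511 - 288690) - 232 = 42821 - 232 = 42589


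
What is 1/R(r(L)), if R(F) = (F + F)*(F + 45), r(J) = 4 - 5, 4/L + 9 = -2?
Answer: -1/88 ≈ -0.011364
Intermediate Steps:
L = -4/11 (L = 4/(-9 - 2) = 4/(-11) = 4*(-1/11) = -4/11 ≈ -0.36364)
r(J) = -1
R(F) = 2*F*(45 + F) (R(F) = (2*F)*(45 + F) = 2*F*(45 + F))
1/R(r(L)) = 1/(2*(-1)*(45 - 1)) = 1/(2*(-1)*44) = 1/(-88) = -1/88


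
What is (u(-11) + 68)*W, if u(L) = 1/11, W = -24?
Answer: -17976/11 ≈ -1634.2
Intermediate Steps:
u(L) = 1/11
(u(-11) + 68)*W = (1/11 + 68)*(-24) = (749/11)*(-24) = -17976/11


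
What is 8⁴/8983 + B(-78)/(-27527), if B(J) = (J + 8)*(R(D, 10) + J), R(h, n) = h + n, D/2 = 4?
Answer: 75021992/247275041 ≈ 0.30339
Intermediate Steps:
D = 8 (D = 2*4 = 8)
B(J) = (8 + J)*(18 + J) (B(J) = (J + 8)*((8 + 10) + J) = (8 + J)*(18 + J))
8⁴/8983 + B(-78)/(-27527) = 8⁴/8983 + (144 + (-78)² + 26*(-78))/(-27527) = 4096*(1/8983) + (144 + 6084 - 2028)*(-1/27527) = 4096/8983 + 4200*(-1/27527) = 4096/8983 - 4200/27527 = 75021992/247275041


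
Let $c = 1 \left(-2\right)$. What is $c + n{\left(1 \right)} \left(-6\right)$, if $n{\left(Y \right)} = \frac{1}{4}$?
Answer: $- \frac{7}{2} \approx -3.5$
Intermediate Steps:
$n{\left(Y \right)} = \frac{1}{4}$
$c = -2$
$c + n{\left(1 \right)} \left(-6\right) = -2 + \frac{1}{4} \left(-6\right) = -2 - \frac{3}{2} = - \frac{7}{2}$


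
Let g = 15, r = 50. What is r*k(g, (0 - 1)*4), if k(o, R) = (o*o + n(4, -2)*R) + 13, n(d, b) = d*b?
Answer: 13500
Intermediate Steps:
n(d, b) = b*d
k(o, R) = 13 + o**2 - 8*R (k(o, R) = (o*o + (-2*4)*R) + 13 = (o**2 - 8*R) + 13 = 13 + o**2 - 8*R)
r*k(g, (0 - 1)*4) = 50*(13 + 15**2 - 8*(0 - 1)*4) = 50*(13 + 225 - (-8)*4) = 50*(13 + 225 - 8*(-4)) = 50*(13 + 225 + 32) = 50*270 = 13500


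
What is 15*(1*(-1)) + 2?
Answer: -13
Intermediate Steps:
15*(1*(-1)) + 2 = 15*(-1) + 2 = -15 + 2 = -13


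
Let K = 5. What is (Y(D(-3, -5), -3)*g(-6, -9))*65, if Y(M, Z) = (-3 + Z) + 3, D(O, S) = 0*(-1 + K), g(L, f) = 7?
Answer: -1365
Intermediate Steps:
D(O, S) = 0 (D(O, S) = 0*(-1 + 5) = 0*4 = 0)
Y(M, Z) = Z
(Y(D(-3, -5), -3)*g(-6, -9))*65 = -3*7*65 = -21*65 = -1365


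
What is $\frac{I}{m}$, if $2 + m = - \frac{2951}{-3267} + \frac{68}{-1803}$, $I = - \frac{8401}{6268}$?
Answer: $\frac{16495086267}{13961562580} \approx 1.1815$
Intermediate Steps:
$I = - \frac{8401}{6268}$ ($I = \left(-8401\right) \frac{1}{6268} = - \frac{8401}{6268} \approx -1.3403$)
$m = - \frac{2227435}{1963467}$ ($m = -2 + \left(- \frac{2951}{-3267} + \frac{68}{-1803}\right) = -2 + \left(\left(-2951\right) \left(- \frac{1}{3267}\right) + 68 \left(- \frac{1}{1803}\right)\right) = -2 + \left(\frac{2951}{3267} - \frac{68}{1803}\right) = -2 + \frac{1699499}{1963467} = - \frac{2227435}{1963467} \approx -1.1344$)
$\frac{I}{m} = - \frac{8401}{6268 \left(- \frac{2227435}{1963467}\right)} = \left(- \frac{8401}{6268}\right) \left(- \frac{1963467}{2227435}\right) = \frac{16495086267}{13961562580}$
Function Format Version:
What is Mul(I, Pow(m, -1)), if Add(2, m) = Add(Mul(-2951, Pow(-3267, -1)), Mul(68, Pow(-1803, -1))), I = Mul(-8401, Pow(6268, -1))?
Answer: Rational(16495086267, 13961562580) ≈ 1.1815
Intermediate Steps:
I = Rational(-8401, 6268) (I = Mul(-8401, Rational(1, 6268)) = Rational(-8401, 6268) ≈ -1.3403)
m = Rational(-2227435, 1963467) (m = Add(-2, Add(Mul(-2951, Pow(-3267, -1)), Mul(68, Pow(-1803, -1)))) = Add(-2, Add(Mul(-2951, Rational(-1, 3267)), Mul(68, Rational(-1, 1803)))) = Add(-2, Add(Rational(2951, 3267), Rational(-68, 1803))) = Add(-2, Rational(1699499, 1963467)) = Rational(-2227435, 1963467) ≈ -1.1344)
Mul(I, Pow(m, -1)) = Mul(Rational(-8401, 6268), Pow(Rational(-2227435, 1963467), -1)) = Mul(Rational(-8401, 6268), Rational(-1963467, 2227435)) = Rational(16495086267, 13961562580)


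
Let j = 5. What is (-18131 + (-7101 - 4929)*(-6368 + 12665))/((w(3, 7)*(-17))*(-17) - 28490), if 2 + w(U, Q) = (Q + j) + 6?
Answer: 75771041/23866 ≈ 3174.9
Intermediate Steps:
w(U, Q) = 9 + Q (w(U, Q) = -2 + ((Q + 5) + 6) = -2 + ((5 + Q) + 6) = -2 + (11 + Q) = 9 + Q)
(-18131 + (-7101 - 4929)*(-6368 + 12665))/((w(3, 7)*(-17))*(-17) - 28490) = (-18131 + (-7101 - 4929)*(-6368 + 12665))/(((9 + 7)*(-17))*(-17) - 28490) = (-18131 - 12030*6297)/((16*(-17))*(-17) - 28490) = (-18131 - 75752910)/(-272*(-17) - 28490) = -75771041/(4624 - 28490) = -75771041/(-23866) = -75771041*(-1/23866) = 75771041/23866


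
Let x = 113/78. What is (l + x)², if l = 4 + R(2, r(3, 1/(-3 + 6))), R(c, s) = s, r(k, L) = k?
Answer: 434281/6084 ≈ 71.381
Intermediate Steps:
l = 7 (l = 4 + 3 = 7)
x = 113/78 (x = 113*(1/78) = 113/78 ≈ 1.4487)
(l + x)² = (7 + 113/78)² = (659/78)² = 434281/6084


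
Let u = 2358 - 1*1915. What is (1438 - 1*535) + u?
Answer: 1346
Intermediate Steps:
u = 443 (u = 2358 - 1915 = 443)
(1438 - 1*535) + u = (1438 - 1*535) + 443 = (1438 - 535) + 443 = 903 + 443 = 1346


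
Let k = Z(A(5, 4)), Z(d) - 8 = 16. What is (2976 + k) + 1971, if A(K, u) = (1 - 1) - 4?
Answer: 4971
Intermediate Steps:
A(K, u) = -4 (A(K, u) = 0 - 4 = -4)
Z(d) = 24 (Z(d) = 8 + 16 = 24)
k = 24
(2976 + k) + 1971 = (2976 + 24) + 1971 = 3000 + 1971 = 4971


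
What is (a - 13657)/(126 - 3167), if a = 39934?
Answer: -26277/3041 ≈ -8.6409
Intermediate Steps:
(a - 13657)/(126 - 3167) = (39934 - 13657)/(126 - 3167) = 26277/(-3041) = 26277*(-1/3041) = -26277/3041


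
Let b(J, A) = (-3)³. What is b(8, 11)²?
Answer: 729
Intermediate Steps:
b(J, A) = -27
b(8, 11)² = (-27)² = 729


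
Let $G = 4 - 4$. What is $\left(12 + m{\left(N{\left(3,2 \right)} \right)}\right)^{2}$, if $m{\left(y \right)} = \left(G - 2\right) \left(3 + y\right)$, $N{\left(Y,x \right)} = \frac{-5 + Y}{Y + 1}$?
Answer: $49$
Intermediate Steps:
$N{\left(Y,x \right)} = \frac{-5 + Y}{1 + Y}$
$G = 0$ ($G = 4 - 4 = 0$)
$m{\left(y \right)} = -6 - 2 y$ ($m{\left(y \right)} = \left(0 - 2\right) \left(3 + y\right) = - 2 \left(3 + y\right) = -6 - 2 y$)
$\left(12 + m{\left(N{\left(3,2 \right)} \right)}\right)^{2} = \left(12 - \left(6 + 2 \frac{-5 + 3}{1 + 3}\right)\right)^{2} = \left(12 - \left(6 + 2 \cdot \frac{1}{4} \left(-2\right)\right)\right)^{2} = \left(12 - 5\right)^{2} = 7^{2} = 49$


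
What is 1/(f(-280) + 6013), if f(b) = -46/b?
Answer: 140/841843 ≈ 0.00016630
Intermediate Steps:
1/(f(-280) + 6013) = 1/(-46/(-280) + 6013) = 1/(-46*(-1/280) + 6013) = 1/(23/140 + 6013) = 1/(841843/140) = 140/841843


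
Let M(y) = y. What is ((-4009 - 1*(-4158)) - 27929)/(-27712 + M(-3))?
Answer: 5556/5543 ≈ 1.0023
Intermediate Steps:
((-4009 - 1*(-4158)) - 27929)/(-27712 + M(-3)) = ((-4009 - 1*(-4158)) - 27929)/(-27712 - 3) = ((-4009 + 4158) - 27929)/(-27715) = (149 - 27929)*(-1/27715) = -27780*(-1/27715) = 5556/5543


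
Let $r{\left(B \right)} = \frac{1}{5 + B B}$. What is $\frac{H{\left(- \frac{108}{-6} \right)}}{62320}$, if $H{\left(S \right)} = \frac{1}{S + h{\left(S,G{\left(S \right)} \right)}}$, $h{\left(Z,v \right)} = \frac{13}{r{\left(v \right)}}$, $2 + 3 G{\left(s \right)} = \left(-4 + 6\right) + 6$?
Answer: $\frac{1}{8413200} \approx 1.1886 \cdot 10^{-7}$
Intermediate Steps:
$G{\left(s \right)} = 2$ ($G{\left(s \right)} = - \frac{2}{3} + \frac{\left(-4 + 6\right) + 6}{3} = - \frac{2}{3} + \frac{2 + 6}{3} = - \frac{2}{3} + \frac{1}{3} \cdot 8 = - \frac{2}{3} + \frac{8}{3} = 2$)
$r{\left(B \right)} = \frac{1}{5 + B^{2}}$
$h{\left(Z,v \right)} = 65 + 13 v^{2}$ ($h{\left(Z,v \right)} = \frac{13}{\frac{1}{5 + v^{2}}} = 13 \left(5 + v^{2}\right) = 65 + 13 v^{2}$)
$H{\left(S \right)} = \frac{1}{117 + S}$ ($H{\left(S \right)} = \frac{1}{S + \left(65 + 13 \cdot 2^{2}\right)} = \frac{1}{S + \left(65 + 13 \cdot 4\right)} = \frac{1}{S + \left(65 + 52\right)} = \frac{1}{S + 117} = \frac{1}{117 + S}$)
$\frac{H{\left(- \frac{108}{-6} \right)}}{62320} = \frac{1}{\left(117 - \frac{108}{-6}\right) 62320} = \frac{1}{117 - -18} \cdot \frac{1}{62320} = \frac{1}{117 + 18} \cdot \frac{1}{62320} = \frac{1}{135} \cdot \frac{1}{62320} = \frac{1}{8413200}$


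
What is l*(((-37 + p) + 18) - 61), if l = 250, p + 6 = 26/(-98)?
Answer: -1056750/49 ≈ -21566.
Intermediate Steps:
p = -307/49 (p = -6 + 26/(-98) = -6 + 26*(-1/98) = -6 - 13/49 = -307/49 ≈ -6.2653)
l*(((-37 + p) + 18) - 61) = 250*(((-37 - 307/49) + 18) - 61) = 250*((-2120/49 + 18) - 61) = 250*(-1238/49 - 61) = 250*(-4227/49) = -1056750/49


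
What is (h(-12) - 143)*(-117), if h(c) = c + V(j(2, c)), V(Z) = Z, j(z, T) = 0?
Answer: 18135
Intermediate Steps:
h(c) = c (h(c) = c + 0 = c)
(h(-12) - 143)*(-117) = (-12 - 143)*(-117) = -155*(-117) = 18135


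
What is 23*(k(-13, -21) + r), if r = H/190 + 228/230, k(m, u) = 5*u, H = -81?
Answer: -456381/190 ≈ -2402.0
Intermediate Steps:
r = 2469/4370 (r = -81/190 + 228/230 = -81*1/190 + 228*(1/230) = -81/190 + 114/115 = 2469/4370 ≈ 0.56499)
23*(k(-13, -21) + r) = 23*(5*(-21) + 2469/4370) = 23*(-105 + 2469/4370) = 23*(-456381/4370) = -456381/190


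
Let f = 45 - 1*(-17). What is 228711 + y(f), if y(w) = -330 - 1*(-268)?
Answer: 228649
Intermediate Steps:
f = 62 (f = 45 + 17 = 62)
y(w) = -62 (y(w) = -330 + 268 = -62)
228711 + y(f) = 228711 - 62 = 228649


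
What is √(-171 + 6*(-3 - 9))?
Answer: 9*I*√3 ≈ 15.588*I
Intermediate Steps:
√(-171 + 6*(-3 - 9)) = √(-171 + 6*(-12)) = √(-171 - 72) = √(-243) = 9*I*√3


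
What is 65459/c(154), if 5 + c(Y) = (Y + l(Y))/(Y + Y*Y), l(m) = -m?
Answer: -65459/5 ≈ -13092.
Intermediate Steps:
c(Y) = -5 (c(Y) = -5 + (Y - Y)/(Y + Y*Y) = -5 + 0/(Y + Y²) = -5 + 0 = -5)
65459/c(154) = 65459/(-5) = 65459*(-⅕) = -65459/5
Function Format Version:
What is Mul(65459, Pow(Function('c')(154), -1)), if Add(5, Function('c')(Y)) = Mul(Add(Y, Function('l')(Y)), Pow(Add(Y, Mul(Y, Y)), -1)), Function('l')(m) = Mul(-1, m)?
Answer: Rational(-65459, 5) ≈ -13092.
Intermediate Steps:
Function('c')(Y) = -5 (Function('c')(Y) = Add(-5, Mul(Add(Y, Mul(-1, Y)), Pow(Add(Y, Mul(Y, Y)), -1))) = Add(-5, Mul(0, Pow(Add(Y, Pow(Y, 2)), -1))) = Add(-5, 0) = -5)
Mul(65459, Pow(Function('c')(154), -1)) = Mul(65459, Pow(-5, -1)) = Mul(65459, Rational(-1, 5)) = Rational(-65459, 5)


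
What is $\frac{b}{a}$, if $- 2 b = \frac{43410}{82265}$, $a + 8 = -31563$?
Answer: $\frac{4341}{519437663} \approx 8.3571 \cdot 10^{-6}$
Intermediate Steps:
$a = -31571$ ($a = -8 - 31563 = -31571$)
$b = - \frac{4341}{16453}$ ($b = - \frac{43410 \cdot \frac{1}{82265}}{2} = \left(- \frac{1}{2}\right) \frac{8682}{16453} = - \frac{4341}{16453} \approx -0.26384$)
$\frac{b}{a} = - \frac{4341}{16453 \left(-31571\right)} = \left(- \frac{4341}{16453}\right) \left(- \frac{1}{31571}\right) = \frac{4341}{519437663}$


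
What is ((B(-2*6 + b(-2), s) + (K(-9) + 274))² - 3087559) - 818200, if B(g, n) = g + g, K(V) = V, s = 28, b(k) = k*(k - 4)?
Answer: -3835534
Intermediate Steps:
b(k) = k*(-4 + k)
B(g, n) = 2*g
((B(-2*6 + b(-2), s) + (K(-9) + 274))² - 3087559) - 818200 = ((2*(-2*6 - 2*(-4 - 2)) + (-9 + 274))² - 3087559) - 818200 = ((2*(-12 - 2*(-6)) + 265)² - 3087559) - 818200 = ((2*(-12 + 12) + 265)² - 3087559) - 818200 = ((2*0 + 265)² - 3087559) - 818200 = ((0 + 265)² - 3087559) - 818200 = (265² - 3087559) - 818200 = (70225 - 3087559) - 818200 = -3017334 - 818200 = -3835534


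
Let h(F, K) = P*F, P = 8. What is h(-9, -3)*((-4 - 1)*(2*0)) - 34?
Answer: -34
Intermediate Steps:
h(F, K) = 8*F
h(-9, -3)*((-4 - 1)*(2*0)) - 34 = (8*(-9))*((-4 - 1)*(2*0)) - 34 = -(-360)*0 - 34 = -72*0 - 34 = 0 - 34 = -34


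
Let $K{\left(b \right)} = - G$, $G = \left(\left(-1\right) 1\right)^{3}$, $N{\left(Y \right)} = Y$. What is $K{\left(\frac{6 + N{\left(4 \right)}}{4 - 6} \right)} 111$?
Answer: $111$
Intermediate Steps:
$G = -1$ ($G = \left(-1\right)^{3} = -1$)
$K{\left(b \right)} = 1$ ($K{\left(b \right)} = \left(-1\right) \left(-1\right) = 1$)
$K{\left(\frac{6 + N{\left(4 \right)}}{4 - 6} \right)} 111 = 1 \cdot 111 = 111$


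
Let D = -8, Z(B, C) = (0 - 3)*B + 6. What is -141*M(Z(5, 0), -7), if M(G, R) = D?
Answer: 1128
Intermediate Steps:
Z(B, C) = 6 - 3*B (Z(B, C) = -3*B + 6 = 6 - 3*B)
M(G, R) = -8
-141*M(Z(5, 0), -7) = -141*(-8) = 1128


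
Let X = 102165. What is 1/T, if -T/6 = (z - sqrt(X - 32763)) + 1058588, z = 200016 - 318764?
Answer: -78320/441649578099 - sqrt(69402)/5299794937188 ≈ -1.7738e-7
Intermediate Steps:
z = -118748
T = -5639040 + 6*sqrt(69402) (T = -6*((-118748 - sqrt(102165 - 32763)) + 1058588) = -6*((-118748 - sqrt(69402)) + 1058588) = -6*(939840 - sqrt(69402)) = -5639040 + 6*sqrt(69402) ≈ -5.6375e+6)
1/T = 1/(-5639040 + 6*sqrt(69402))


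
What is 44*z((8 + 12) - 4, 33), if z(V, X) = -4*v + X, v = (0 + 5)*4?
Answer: -2068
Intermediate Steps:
v = 20 (v = 5*4 = 20)
z(V, X) = -80 + X (z(V, X) = -4*20 + X = -80 + X)
44*z((8 + 12) - 4, 33) = 44*(-80 + 33) = 44*(-47) = -2068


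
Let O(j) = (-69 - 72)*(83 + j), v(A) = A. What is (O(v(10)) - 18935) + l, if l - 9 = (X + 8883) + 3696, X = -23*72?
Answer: -21116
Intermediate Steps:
X = -1656
O(j) = -11703 - 141*j (O(j) = -141*(83 + j) = -11703 - 141*j)
l = 10932 (l = 9 + ((-1656 + 8883) + 3696) = 9 + (7227 + 3696) = 9 + 10923 = 10932)
(O(v(10)) - 18935) + l = ((-11703 - 141*10) - 18935) + 10932 = ((-11703 - 1410) - 18935) + 10932 = (-13113 - 18935) + 10932 = -32048 + 10932 = -21116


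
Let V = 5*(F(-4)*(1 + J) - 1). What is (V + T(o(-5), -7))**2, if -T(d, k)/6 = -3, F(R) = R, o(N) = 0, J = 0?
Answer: 49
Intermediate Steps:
T(d, k) = 18 (T(d, k) = -6*(-3) = 18)
V = -25 (V = 5*(-4*(1 + 0) - 1) = 5*(-4*1 - 1) = 5*(-4 - 1) = 5*(-5) = -25)
(V + T(o(-5), -7))**2 = (-25 + 18)**2 = (-7)**2 = 49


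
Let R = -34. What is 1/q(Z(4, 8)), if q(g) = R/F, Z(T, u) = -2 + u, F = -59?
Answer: 59/34 ≈ 1.7353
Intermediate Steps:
q(g) = 34/59 (q(g) = -34/(-59) = -34*(-1/59) = 34/59)
1/q(Z(4, 8)) = 1/(34/59) = 59/34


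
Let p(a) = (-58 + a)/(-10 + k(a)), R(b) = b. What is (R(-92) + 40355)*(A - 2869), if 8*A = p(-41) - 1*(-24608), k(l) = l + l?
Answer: 6138134613/736 ≈ 8.3399e+6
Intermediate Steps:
k(l) = 2*l
p(a) = (-58 + a)/(-10 + 2*a)
A = 2264035/736 (A = ((-58 - 41)/(2*(-5 - 41)) - 1*(-24608))/8 = ((1/2)*(-99)/(-46) + 24608)/8 = ((1/2)*(-1/46)*(-99) + 24608)/8 = (99/92 + 24608)/8 = (1/8)*(2264035/92) = 2264035/736 ≈ 3076.1)
(R(-92) + 40355)*(A - 2869) = (-92 + 40355)*(2264035/736 - 2869) = 40263*(152451/736) = 6138134613/736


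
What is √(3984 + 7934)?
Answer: √11918 ≈ 109.17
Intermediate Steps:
√(3984 + 7934) = √11918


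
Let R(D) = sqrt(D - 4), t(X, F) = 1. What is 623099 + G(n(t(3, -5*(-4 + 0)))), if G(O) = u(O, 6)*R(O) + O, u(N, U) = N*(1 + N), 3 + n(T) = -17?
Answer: 623079 + 760*I*sqrt(6) ≈ 6.2308e+5 + 1861.6*I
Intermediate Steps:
n(T) = -20 (n(T) = -3 - 17 = -20)
R(D) = sqrt(-4 + D)
G(O) = O + O*sqrt(-4 + O)*(1 + O) (G(O) = (O*(1 + O))*sqrt(-4 + O) + O = O*sqrt(-4 + O)*(1 + O) + O = O + O*sqrt(-4 + O)*(1 + O))
623099 + G(n(t(3, -5*(-4 + 0)))) = 623099 - 20*(1 + sqrt(-4 - 20)*(1 - 20)) = 623099 - 20*(1 + sqrt(-24)*(-19)) = 623099 - 20*(1 + (2*I*sqrt(6))*(-19)) = 623099 - 20*(1 - 38*I*sqrt(6)) = 623099 + (-20 + 760*I*sqrt(6)) = 623079 + 760*I*sqrt(6)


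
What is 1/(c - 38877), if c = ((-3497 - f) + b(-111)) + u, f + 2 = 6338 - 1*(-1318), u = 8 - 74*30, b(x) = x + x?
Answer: -1/52462 ≈ -1.9061e-5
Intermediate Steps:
b(x) = 2*x
u = -2212 (u = 8 - 2220 = -2212)
f = 7654 (f = -2 + (6338 - 1*(-1318)) = -2 + (6338 + 1318) = -2 + 7656 = 7654)
c = -13585 (c = ((-3497 - 1*7654) + 2*(-111)) - 2212 = ((-3497 - 7654) - 222) - 2212 = (-11151 - 222) - 2212 = -11373 - 2212 = -13585)
1/(c - 38877) = 1/(-13585 - 38877) = 1/(-52462) = -1/52462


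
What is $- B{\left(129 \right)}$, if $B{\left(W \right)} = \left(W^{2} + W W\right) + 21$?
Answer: $-33303$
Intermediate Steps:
$B{\left(W \right)} = 21 + 2 W^{2}$ ($B{\left(W \right)} = \left(W^{2} + W^{2}\right) + 21 = 2 W^{2} + 21 = 21 + 2 W^{2}$)
$- B{\left(129 \right)} = - (21 + 2 \cdot 129^{2}) = - (21 + 2 \cdot 16641) = - (21 + 33282) = \left(-1\right) 33303 = -33303$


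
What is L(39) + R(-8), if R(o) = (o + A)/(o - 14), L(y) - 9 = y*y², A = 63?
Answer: 118651/2 ≈ 59326.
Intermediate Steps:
L(y) = 9 + y³ (L(y) = 9 + y*y² = 9 + y³)
R(o) = (63 + o)/(-14 + o) (R(o) = (o + 63)/(o - 14) = (63 + o)/(-14 + o))
L(39) + R(-8) = (9 + 39³) + (63 - 8)/(-14 - 8) = (9 + 59319) + 55/(-22) = 59328 - 1/22*55 = 59328 - 5/2 = 118651/2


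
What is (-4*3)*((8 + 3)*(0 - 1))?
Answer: 132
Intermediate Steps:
(-4*3)*((8 + 3)*(0 - 1)) = -132*(-1) = -12*(-11) = 132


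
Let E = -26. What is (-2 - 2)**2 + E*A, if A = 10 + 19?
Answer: -738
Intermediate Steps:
A = 29
(-2 - 2)**2 + E*A = (-2 - 2)**2 - 26*29 = (-4)**2 - 754 = 16 - 754 = -738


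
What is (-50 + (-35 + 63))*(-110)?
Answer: 2420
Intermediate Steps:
(-50 + (-35 + 63))*(-110) = (-50 + 28)*(-110) = -22*(-110) = 2420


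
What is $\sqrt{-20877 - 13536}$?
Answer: $i \sqrt{34413} \approx 185.51 i$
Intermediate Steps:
$\sqrt{-20877 - 13536} = \sqrt{-34413} = i \sqrt{34413}$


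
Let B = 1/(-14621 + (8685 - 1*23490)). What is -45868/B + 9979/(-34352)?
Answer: 46365298644357/34352 ≈ 1.3497e+9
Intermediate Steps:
B = -1/29426 (B = 1/(-14621 + (8685 - 23490)) = 1/(-14621 - 14805) = 1/(-29426) = -1/29426 ≈ -3.3984e-5)
-45868/B + 9979/(-34352) = -45868/(-1/29426) + 9979/(-34352) = -45868*(-29426) + 9979*(-1/34352) = 1349711768 - 9979/34352 = 46365298644357/34352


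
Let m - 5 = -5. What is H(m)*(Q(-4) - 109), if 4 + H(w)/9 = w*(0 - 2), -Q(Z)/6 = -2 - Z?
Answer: 4356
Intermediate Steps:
m = 0 (m = 5 - 5 = 0)
Q(Z) = 12 + 6*Z (Q(Z) = -6*(-2 - Z) = 12 + 6*Z)
H(w) = -36 - 18*w (H(w) = -36 + 9*(w*(0 - 2)) = -36 + 9*(w*(-2)) = -36 + 9*(-2*w) = -36 - 18*w)
H(m)*(Q(-4) - 109) = (-36 - 18*0)*((12 + 6*(-4)) - 109) = (-36 + 0)*((12 - 24) - 109) = -36*(-12 - 109) = -36*(-121) = 4356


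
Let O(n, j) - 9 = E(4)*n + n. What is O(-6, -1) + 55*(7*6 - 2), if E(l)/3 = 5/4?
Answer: 4361/2 ≈ 2180.5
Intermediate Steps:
E(l) = 15/4 (E(l) = 3*(5/4) = 15/4)
O(n, j) = 9 + 19*n/4 (O(n, j) = 9 + (15*n/4 + n) = 9 + 19*n/4)
O(-6, -1) + 55*(7*6 - 2) = (9 + (19/4)*(-6)) + 55*(7*6 - 2) = (9 - 57/2) + 55*(42 - 2) = -39/2 + 55*40 = -39/2 + 2200 = 4361/2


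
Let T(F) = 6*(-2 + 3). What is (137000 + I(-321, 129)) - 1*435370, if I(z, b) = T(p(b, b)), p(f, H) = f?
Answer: -298364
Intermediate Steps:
T(F) = 6 (T(F) = 6*1 = 6)
I(z, b) = 6
(137000 + I(-321, 129)) - 1*435370 = (137000 + 6) - 1*435370 = 137006 - 435370 = -298364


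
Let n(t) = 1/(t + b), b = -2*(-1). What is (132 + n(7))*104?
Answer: 123656/9 ≈ 13740.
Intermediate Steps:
b = 2
n(t) = 1/(2 + t) (n(t) = 1/(t + 2) = 1/(2 + t))
(132 + n(7))*104 = (132 + 1/(2 + 7))*104 = (132 + 1/9)*104 = (1189/9)*104 = 123656/9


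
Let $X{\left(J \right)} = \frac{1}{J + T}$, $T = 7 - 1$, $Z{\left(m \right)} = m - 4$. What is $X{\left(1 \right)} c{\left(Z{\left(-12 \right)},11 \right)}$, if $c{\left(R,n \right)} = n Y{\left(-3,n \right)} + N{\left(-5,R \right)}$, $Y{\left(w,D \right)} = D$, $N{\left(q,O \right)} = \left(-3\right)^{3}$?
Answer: $\frac{94}{7} \approx 13.429$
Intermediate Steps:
$N{\left(q,O \right)} = -27$
$Z{\left(m \right)} = -4 + m$
$T = 6$ ($T = 7 - 1 = 6$)
$c{\left(R,n \right)} = -27 + n^{2}$ ($c{\left(R,n \right)} = n n - 27 = n^{2} - 27 = -27 + n^{2}$)
$X{\left(J \right)} = \frac{1}{6 + J}$ ($X{\left(J \right)} = \frac{1}{J + 6} = \frac{1}{6 + J}$)
$X{\left(1 \right)} c{\left(Z{\left(-12 \right)},11 \right)} = \frac{-27 + 11^{2}}{6 + 1} = \frac{-27 + 121}{7} = \frac{1}{7} \cdot 94 = \frac{94}{7}$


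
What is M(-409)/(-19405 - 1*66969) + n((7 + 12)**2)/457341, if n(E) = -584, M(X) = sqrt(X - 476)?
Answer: -584/457341 - I*sqrt(885)/86374 ≈ -0.0012769 - 0.00034442*I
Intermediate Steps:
M(X) = sqrt(-476 + X)
M(-409)/(-19405 - 1*66969) + n((7 + 12)**2)/457341 = sqrt(-476 - 409)/(-19405 - 1*66969) - 584/457341 = sqrt(-885)/(-19405 - 66969) - 584*1/457341 = (I*sqrt(885))/(-86374) - 584/457341 = (I*sqrt(885))*(-1/86374) - 584/457341 = -I*sqrt(885)/86374 - 584/457341 = -584/457341 - I*sqrt(885)/86374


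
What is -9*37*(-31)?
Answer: 10323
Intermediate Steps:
-9*37*(-31) = -333*(-31) = 10323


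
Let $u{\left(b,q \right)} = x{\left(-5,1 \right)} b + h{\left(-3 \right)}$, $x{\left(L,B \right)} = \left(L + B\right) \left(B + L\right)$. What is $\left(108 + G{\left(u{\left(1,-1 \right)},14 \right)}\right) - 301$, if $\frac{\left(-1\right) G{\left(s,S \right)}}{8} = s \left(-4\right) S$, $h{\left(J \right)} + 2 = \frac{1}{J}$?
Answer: $\frac{17789}{3} \approx 5929.7$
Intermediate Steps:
$x{\left(L,B \right)} = \left(B + L\right)^{2}$ ($x{\left(L,B \right)} = \left(B + L\right) \left(B + L\right) = \left(B + L\right)^{2}$)
$h{\left(J \right)} = -2 + \frac{1}{J}$
$u{\left(b,q \right)} = - \frac{7}{3} + 16 b$ ($u{\left(b,q \right)} = \left(1 - 5\right)^{2} b - \left(2 - \frac{1}{-3}\right) = \left(-4\right)^{2} b - \frac{7}{3} = 16 b - \frac{7}{3} = - \frac{7}{3} + 16 b$)
$G{\left(s,S \right)} = 32 S s$ ($G{\left(s,S \right)} = - 8 s \left(-4\right) S = - 8 - 4 s S = - 8 \left(- 4 S s\right) = 32 S s$)
$\left(108 + G{\left(u{\left(1,-1 \right)},14 \right)}\right) - 301 = \left(108 + 32 \cdot 14 \left(- \frac{7}{3} + 16 \cdot 1\right)\right) - 301 = \left(108 + 32 \cdot 14 \left(- \frac{7}{3} + 16\right)\right) - 301 = \left(108 + 32 \cdot 14 \cdot \frac{41}{3}\right) - 301 = \left(108 + \frac{18368}{3}\right) - 301 = \frac{18692}{3} - 301 = \frac{17789}{3}$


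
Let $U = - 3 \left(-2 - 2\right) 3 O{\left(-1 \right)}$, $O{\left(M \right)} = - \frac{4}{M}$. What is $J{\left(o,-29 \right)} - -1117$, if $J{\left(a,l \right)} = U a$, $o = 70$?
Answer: $11197$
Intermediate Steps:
$U = 144$ ($U = - 3 \left(-2 - 2\right) 3 \left(- \frac{4}{-1}\right) = - 3 \left(\left(-4\right) 3\right) \left(\left(-4\right) \left(-1\right)\right) = \left(-3\right) \left(-12\right) 4 = 36 \cdot 4 = 144$)
$J{\left(a,l \right)} = 144 a$
$J{\left(o,-29 \right)} - -1117 = 144 \cdot 70 - -1117 = 10080 + 1117 = 11197$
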